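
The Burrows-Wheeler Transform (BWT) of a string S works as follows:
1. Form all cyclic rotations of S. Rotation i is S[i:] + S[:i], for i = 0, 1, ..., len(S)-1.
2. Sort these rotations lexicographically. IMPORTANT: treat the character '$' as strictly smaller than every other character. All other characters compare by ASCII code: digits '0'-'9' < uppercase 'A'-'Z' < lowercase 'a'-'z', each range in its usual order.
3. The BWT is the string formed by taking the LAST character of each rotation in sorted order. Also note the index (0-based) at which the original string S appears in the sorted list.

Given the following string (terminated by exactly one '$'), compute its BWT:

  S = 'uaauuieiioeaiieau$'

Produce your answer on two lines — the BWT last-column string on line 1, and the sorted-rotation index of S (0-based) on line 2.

Answer: uueeaoiiiuaeiia$ua
15

Derivation:
All 18 rotations (rotation i = S[i:]+S[:i]):
  rot[0] = uaauuieiioeaiieau$
  rot[1] = aauuieiioeaiieau$u
  rot[2] = auuieiioeaiieau$ua
  rot[3] = uuieiioeaiieau$uaa
  rot[4] = uieiioeaiieau$uaau
  rot[5] = ieiioeaiieau$uaauu
  rot[6] = eiioeaiieau$uaauui
  rot[7] = iioeaiieau$uaauuie
  rot[8] = ioeaiieau$uaauuiei
  rot[9] = oeaiieau$uaauuieii
  rot[10] = eaiieau$uaauuieiio
  rot[11] = aiieau$uaauuieiioe
  rot[12] = iieau$uaauuieiioea
  rot[13] = ieau$uaauuieiioeai
  rot[14] = eau$uaauuieiioeaii
  rot[15] = au$uaauuieiioeaiie
  rot[16] = u$uaauuieiioeaiiea
  rot[17] = $uaauuieiioeaiieau
Sorted (with $ < everything):
  sorted[0] = $uaauuieiioeaiieau  (last char: 'u')
  sorted[1] = aauuieiioeaiieau$u  (last char: 'u')
  sorted[2] = aiieau$uaauuieiioe  (last char: 'e')
  sorted[3] = au$uaauuieiioeaiie  (last char: 'e')
  sorted[4] = auuieiioeaiieau$ua  (last char: 'a')
  sorted[5] = eaiieau$uaauuieiio  (last char: 'o')
  sorted[6] = eau$uaauuieiioeaii  (last char: 'i')
  sorted[7] = eiioeaiieau$uaauui  (last char: 'i')
  sorted[8] = ieau$uaauuieiioeai  (last char: 'i')
  sorted[9] = ieiioeaiieau$uaauu  (last char: 'u')
  sorted[10] = iieau$uaauuieiioea  (last char: 'a')
  sorted[11] = iioeaiieau$uaauuie  (last char: 'e')
  sorted[12] = ioeaiieau$uaauuiei  (last char: 'i')
  sorted[13] = oeaiieau$uaauuieii  (last char: 'i')
  sorted[14] = u$uaauuieiioeaiiea  (last char: 'a')
  sorted[15] = uaauuieiioeaiieau$  (last char: '$')
  sorted[16] = uieiioeaiieau$uaau  (last char: 'u')
  sorted[17] = uuieiioeaiieau$uaa  (last char: 'a')
Last column: uueeaoiiiuaeiia$ua
Original string S is at sorted index 15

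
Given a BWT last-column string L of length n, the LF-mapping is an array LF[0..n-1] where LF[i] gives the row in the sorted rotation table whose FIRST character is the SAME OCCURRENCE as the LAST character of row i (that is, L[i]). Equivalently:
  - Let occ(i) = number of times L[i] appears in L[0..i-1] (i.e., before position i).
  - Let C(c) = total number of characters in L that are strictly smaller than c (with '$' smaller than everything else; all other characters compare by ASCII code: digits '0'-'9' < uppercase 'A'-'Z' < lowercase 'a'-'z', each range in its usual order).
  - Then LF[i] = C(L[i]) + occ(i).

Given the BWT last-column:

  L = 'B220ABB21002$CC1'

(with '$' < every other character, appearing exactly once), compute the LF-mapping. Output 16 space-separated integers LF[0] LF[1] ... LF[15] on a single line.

Answer: 11 6 7 1 10 12 13 8 4 2 3 9 0 14 15 5

Derivation:
Char counts: '$':1, '0':3, '1':2, '2':4, 'A':1, 'B':3, 'C':2
C (first-col start): C('$')=0, C('0')=1, C('1')=4, C('2')=6, C('A')=10, C('B')=11, C('C')=14
L[0]='B': occ=0, LF[0]=C('B')+0=11+0=11
L[1]='2': occ=0, LF[1]=C('2')+0=6+0=6
L[2]='2': occ=1, LF[2]=C('2')+1=6+1=7
L[3]='0': occ=0, LF[3]=C('0')+0=1+0=1
L[4]='A': occ=0, LF[4]=C('A')+0=10+0=10
L[5]='B': occ=1, LF[5]=C('B')+1=11+1=12
L[6]='B': occ=2, LF[6]=C('B')+2=11+2=13
L[7]='2': occ=2, LF[7]=C('2')+2=6+2=8
L[8]='1': occ=0, LF[8]=C('1')+0=4+0=4
L[9]='0': occ=1, LF[9]=C('0')+1=1+1=2
L[10]='0': occ=2, LF[10]=C('0')+2=1+2=3
L[11]='2': occ=3, LF[11]=C('2')+3=6+3=9
L[12]='$': occ=0, LF[12]=C('$')+0=0+0=0
L[13]='C': occ=0, LF[13]=C('C')+0=14+0=14
L[14]='C': occ=1, LF[14]=C('C')+1=14+1=15
L[15]='1': occ=1, LF[15]=C('1')+1=4+1=5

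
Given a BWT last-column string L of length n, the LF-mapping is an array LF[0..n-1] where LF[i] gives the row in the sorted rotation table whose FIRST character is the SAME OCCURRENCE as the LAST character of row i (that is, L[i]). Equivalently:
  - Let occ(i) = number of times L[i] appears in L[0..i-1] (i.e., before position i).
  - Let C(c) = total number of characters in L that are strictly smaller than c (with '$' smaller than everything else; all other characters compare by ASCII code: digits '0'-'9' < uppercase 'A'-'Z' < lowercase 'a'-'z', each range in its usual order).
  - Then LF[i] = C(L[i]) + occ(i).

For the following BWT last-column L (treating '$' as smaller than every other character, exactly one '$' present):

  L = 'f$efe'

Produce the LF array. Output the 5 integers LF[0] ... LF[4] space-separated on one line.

Char counts: '$':1, 'e':2, 'f':2
C (first-col start): C('$')=0, C('e')=1, C('f')=3
L[0]='f': occ=0, LF[0]=C('f')+0=3+0=3
L[1]='$': occ=0, LF[1]=C('$')+0=0+0=0
L[2]='e': occ=0, LF[2]=C('e')+0=1+0=1
L[3]='f': occ=1, LF[3]=C('f')+1=3+1=4
L[4]='e': occ=1, LF[4]=C('e')+1=1+1=2

Answer: 3 0 1 4 2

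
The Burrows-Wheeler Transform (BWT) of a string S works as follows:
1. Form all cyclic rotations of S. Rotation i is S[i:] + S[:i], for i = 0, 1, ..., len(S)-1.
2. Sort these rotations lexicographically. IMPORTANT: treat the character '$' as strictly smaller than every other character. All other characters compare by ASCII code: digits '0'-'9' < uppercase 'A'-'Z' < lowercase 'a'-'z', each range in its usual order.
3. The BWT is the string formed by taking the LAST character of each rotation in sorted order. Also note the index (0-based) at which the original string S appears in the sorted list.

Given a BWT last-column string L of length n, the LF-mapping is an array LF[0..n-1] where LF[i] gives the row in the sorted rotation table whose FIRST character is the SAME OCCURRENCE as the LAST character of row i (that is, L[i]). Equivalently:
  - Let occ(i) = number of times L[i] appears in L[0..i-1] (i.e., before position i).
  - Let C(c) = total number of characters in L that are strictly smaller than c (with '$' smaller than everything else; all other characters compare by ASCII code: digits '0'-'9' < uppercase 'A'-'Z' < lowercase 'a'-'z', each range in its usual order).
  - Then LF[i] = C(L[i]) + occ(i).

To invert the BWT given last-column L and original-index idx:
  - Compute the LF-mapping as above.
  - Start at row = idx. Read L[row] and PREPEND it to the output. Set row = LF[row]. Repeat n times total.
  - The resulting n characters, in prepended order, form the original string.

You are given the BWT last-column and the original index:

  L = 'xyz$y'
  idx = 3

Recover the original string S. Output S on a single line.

LF mapping: 1 2 4 0 3
Walk LF starting at row 3, prepending L[row]:
  step 1: row=3, L[3]='$', prepend. Next row=LF[3]=0
  step 2: row=0, L[0]='x', prepend. Next row=LF[0]=1
  step 3: row=1, L[1]='y', prepend. Next row=LF[1]=2
  step 4: row=2, L[2]='z', prepend. Next row=LF[2]=4
  step 5: row=4, L[4]='y', prepend. Next row=LF[4]=3
Reversed output: yzyx$

Answer: yzyx$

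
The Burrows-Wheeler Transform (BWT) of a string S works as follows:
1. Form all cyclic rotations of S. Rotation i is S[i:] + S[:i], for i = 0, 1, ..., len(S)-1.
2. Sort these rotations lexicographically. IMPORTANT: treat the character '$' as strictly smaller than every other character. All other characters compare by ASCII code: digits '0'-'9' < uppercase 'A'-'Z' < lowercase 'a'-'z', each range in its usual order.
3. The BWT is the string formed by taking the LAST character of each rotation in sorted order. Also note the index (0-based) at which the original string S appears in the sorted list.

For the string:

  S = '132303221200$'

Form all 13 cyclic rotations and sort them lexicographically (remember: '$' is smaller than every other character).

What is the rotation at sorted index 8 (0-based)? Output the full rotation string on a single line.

Answer: 221200$132303

Derivation:
All 13 rotations (rotation i = S[i:]+S[:i]):
  rot[0] = 132303221200$
  rot[1] = 32303221200$1
  rot[2] = 2303221200$13
  rot[3] = 303221200$132
  rot[4] = 03221200$1323
  rot[5] = 3221200$13230
  rot[6] = 221200$132303
  rot[7] = 21200$1323032
  rot[8] = 1200$13230322
  rot[9] = 200$132303221
  rot[10] = 00$1323032212
  rot[11] = 0$13230322120
  rot[12] = $132303221200
Sorted (with $ < everything):
  sorted[0] = $132303221200
  sorted[1] = 0$13230322120
  sorted[2] = 00$1323032212
  sorted[3] = 03221200$1323
  sorted[4] = 1200$13230322
  sorted[5] = 132303221200$
  sorted[6] = 200$132303221
  sorted[7] = 21200$1323032
  sorted[8] = 221200$132303
  sorted[9] = 2303221200$13
  sorted[10] = 303221200$132
  sorted[11] = 3221200$13230
  sorted[12] = 32303221200$1
sorted[8] = 221200$132303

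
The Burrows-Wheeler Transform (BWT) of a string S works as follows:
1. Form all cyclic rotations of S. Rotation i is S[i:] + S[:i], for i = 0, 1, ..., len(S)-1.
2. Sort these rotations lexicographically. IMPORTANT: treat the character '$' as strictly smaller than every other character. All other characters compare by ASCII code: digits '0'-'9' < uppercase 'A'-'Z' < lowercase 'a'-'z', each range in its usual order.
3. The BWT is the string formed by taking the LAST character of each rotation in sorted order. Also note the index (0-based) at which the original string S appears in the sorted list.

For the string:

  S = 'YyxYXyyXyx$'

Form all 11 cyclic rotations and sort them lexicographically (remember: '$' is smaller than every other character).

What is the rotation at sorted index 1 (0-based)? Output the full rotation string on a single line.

All 11 rotations (rotation i = S[i:]+S[:i]):
  rot[0] = YyxYXyyXyx$
  rot[1] = yxYXyyXyx$Y
  rot[2] = xYXyyXyx$Yy
  rot[3] = YXyyXyx$Yyx
  rot[4] = XyyXyx$YyxY
  rot[5] = yyXyx$YyxYX
  rot[6] = yXyx$YyxYXy
  rot[7] = Xyx$YyxYXyy
  rot[8] = yx$YyxYXyyX
  rot[9] = x$YyxYXyyXy
  rot[10] = $YyxYXyyXyx
Sorted (with $ < everything):
  sorted[0] = $YyxYXyyXyx
  sorted[1] = Xyx$YyxYXyy
  sorted[2] = XyyXyx$YyxY
  sorted[3] = YXyyXyx$Yyx
  sorted[4] = YyxYXyyXyx$
  sorted[5] = x$YyxYXyyXy
  sorted[6] = xYXyyXyx$Yy
  sorted[7] = yXyx$YyxYXy
  sorted[8] = yx$YyxYXyyX
  sorted[9] = yxYXyyXyx$Y
  sorted[10] = yyXyx$YyxYX
sorted[1] = Xyx$YyxYXyy

Answer: Xyx$YyxYXyy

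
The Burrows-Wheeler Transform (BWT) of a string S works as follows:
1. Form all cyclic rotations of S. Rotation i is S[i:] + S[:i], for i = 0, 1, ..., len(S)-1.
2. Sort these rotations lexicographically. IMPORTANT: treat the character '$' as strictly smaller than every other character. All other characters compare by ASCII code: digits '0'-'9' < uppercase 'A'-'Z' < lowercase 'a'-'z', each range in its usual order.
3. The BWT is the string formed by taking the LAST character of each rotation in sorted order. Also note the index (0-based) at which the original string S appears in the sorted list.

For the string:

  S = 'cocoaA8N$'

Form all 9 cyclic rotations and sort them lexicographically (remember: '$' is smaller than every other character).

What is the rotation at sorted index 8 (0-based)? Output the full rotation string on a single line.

Answer: ocoaA8N$c

Derivation:
All 9 rotations (rotation i = S[i:]+S[:i]):
  rot[0] = cocoaA8N$
  rot[1] = ocoaA8N$c
  rot[2] = coaA8N$co
  rot[3] = oaA8N$coc
  rot[4] = aA8N$coco
  rot[5] = A8N$cocoa
  rot[6] = 8N$cocoaA
  rot[7] = N$cocoaA8
  rot[8] = $cocoaA8N
Sorted (with $ < everything):
  sorted[0] = $cocoaA8N
  sorted[1] = 8N$cocoaA
  sorted[2] = A8N$cocoa
  sorted[3] = N$cocoaA8
  sorted[4] = aA8N$coco
  sorted[5] = coaA8N$co
  sorted[6] = cocoaA8N$
  sorted[7] = oaA8N$coc
  sorted[8] = ocoaA8N$c
sorted[8] = ocoaA8N$c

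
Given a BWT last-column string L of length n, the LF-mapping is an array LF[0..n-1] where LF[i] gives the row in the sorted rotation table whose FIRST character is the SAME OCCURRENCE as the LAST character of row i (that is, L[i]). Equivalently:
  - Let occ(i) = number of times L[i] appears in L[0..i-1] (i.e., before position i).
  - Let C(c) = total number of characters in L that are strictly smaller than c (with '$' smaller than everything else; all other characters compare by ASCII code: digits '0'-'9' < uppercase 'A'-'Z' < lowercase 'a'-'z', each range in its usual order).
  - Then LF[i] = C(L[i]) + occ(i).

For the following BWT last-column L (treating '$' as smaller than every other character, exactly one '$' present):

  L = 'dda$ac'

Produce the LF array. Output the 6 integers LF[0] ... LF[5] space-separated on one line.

Char counts: '$':1, 'a':2, 'c':1, 'd':2
C (first-col start): C('$')=0, C('a')=1, C('c')=3, C('d')=4
L[0]='d': occ=0, LF[0]=C('d')+0=4+0=4
L[1]='d': occ=1, LF[1]=C('d')+1=4+1=5
L[2]='a': occ=0, LF[2]=C('a')+0=1+0=1
L[3]='$': occ=0, LF[3]=C('$')+0=0+0=0
L[4]='a': occ=1, LF[4]=C('a')+1=1+1=2
L[5]='c': occ=0, LF[5]=C('c')+0=3+0=3

Answer: 4 5 1 0 2 3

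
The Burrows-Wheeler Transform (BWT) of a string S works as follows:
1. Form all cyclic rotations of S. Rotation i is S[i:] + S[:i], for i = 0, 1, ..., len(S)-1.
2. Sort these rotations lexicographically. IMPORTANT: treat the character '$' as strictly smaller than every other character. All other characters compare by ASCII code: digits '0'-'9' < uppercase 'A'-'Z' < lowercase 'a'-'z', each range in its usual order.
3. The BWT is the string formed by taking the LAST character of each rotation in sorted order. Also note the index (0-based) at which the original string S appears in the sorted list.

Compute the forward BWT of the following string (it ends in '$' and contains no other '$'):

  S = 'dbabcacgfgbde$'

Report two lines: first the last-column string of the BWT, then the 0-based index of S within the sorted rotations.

Answer: ebcdagba$bdgfc
8

Derivation:
All 14 rotations (rotation i = S[i:]+S[:i]):
  rot[0] = dbabcacgfgbde$
  rot[1] = babcacgfgbde$d
  rot[2] = abcacgfgbde$db
  rot[3] = bcacgfgbde$dba
  rot[4] = cacgfgbde$dbab
  rot[5] = acgfgbde$dbabc
  rot[6] = cgfgbde$dbabca
  rot[7] = gfgbde$dbabcac
  rot[8] = fgbde$dbabcacg
  rot[9] = gbde$dbabcacgf
  rot[10] = bde$dbabcacgfg
  rot[11] = de$dbabcacgfgb
  rot[12] = e$dbabcacgfgbd
  rot[13] = $dbabcacgfgbde
Sorted (with $ < everything):
  sorted[0] = $dbabcacgfgbde  (last char: 'e')
  sorted[1] = abcacgfgbde$db  (last char: 'b')
  sorted[2] = acgfgbde$dbabc  (last char: 'c')
  sorted[3] = babcacgfgbde$d  (last char: 'd')
  sorted[4] = bcacgfgbde$dba  (last char: 'a')
  sorted[5] = bde$dbabcacgfg  (last char: 'g')
  sorted[6] = cacgfgbde$dbab  (last char: 'b')
  sorted[7] = cgfgbde$dbabca  (last char: 'a')
  sorted[8] = dbabcacgfgbde$  (last char: '$')
  sorted[9] = de$dbabcacgfgb  (last char: 'b')
  sorted[10] = e$dbabcacgfgbd  (last char: 'd')
  sorted[11] = fgbde$dbabcacg  (last char: 'g')
  sorted[12] = gbde$dbabcacgf  (last char: 'f')
  sorted[13] = gfgbde$dbabcac  (last char: 'c')
Last column: ebcdagba$bdgfc
Original string S is at sorted index 8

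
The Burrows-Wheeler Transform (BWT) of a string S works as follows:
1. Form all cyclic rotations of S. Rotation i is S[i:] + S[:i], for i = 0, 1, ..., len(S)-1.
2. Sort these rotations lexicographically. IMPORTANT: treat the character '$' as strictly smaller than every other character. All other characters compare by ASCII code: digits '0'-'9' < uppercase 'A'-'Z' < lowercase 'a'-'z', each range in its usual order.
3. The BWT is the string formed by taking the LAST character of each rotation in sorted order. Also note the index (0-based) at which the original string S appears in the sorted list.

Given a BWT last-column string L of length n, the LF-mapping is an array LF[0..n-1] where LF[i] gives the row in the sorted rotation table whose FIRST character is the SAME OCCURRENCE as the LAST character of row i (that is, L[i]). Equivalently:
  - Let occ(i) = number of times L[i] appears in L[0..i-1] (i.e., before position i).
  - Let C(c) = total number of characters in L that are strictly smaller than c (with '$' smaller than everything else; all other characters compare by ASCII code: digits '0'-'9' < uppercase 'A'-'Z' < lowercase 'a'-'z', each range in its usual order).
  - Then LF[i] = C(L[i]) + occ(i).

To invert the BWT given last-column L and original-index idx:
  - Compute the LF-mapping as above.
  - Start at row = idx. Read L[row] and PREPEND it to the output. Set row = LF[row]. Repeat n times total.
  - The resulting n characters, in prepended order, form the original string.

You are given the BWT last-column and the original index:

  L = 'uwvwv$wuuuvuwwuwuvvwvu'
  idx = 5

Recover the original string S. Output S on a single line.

Answer: uvvuvuuwuuwwvwvwuvwwu$

Derivation:
LF mapping: 1 15 9 16 10 0 17 2 3 4 11 5 18 19 6 20 7 12 13 21 14 8
Walk LF starting at row 5, prepending L[row]:
  step 1: row=5, L[5]='$', prepend. Next row=LF[5]=0
  step 2: row=0, L[0]='u', prepend. Next row=LF[0]=1
  step 3: row=1, L[1]='w', prepend. Next row=LF[1]=15
  step 4: row=15, L[15]='w', prepend. Next row=LF[15]=20
  step 5: row=20, L[20]='v', prepend. Next row=LF[20]=14
  step 6: row=14, L[14]='u', prepend. Next row=LF[14]=6
  step 7: row=6, L[6]='w', prepend. Next row=LF[6]=17
  step 8: row=17, L[17]='v', prepend. Next row=LF[17]=12
  step 9: row=12, L[12]='w', prepend. Next row=LF[12]=18
  step 10: row=18, L[18]='v', prepend. Next row=LF[18]=13
  step 11: row=13, L[13]='w', prepend. Next row=LF[13]=19
  step 12: row=19, L[19]='w', prepend. Next row=LF[19]=21
  step 13: row=21, L[21]='u', prepend. Next row=LF[21]=8
  step 14: row=8, L[8]='u', prepend. Next row=LF[8]=3
  step 15: row=3, L[3]='w', prepend. Next row=LF[3]=16
  step 16: row=16, L[16]='u', prepend. Next row=LF[16]=7
  step 17: row=7, L[7]='u', prepend. Next row=LF[7]=2
  step 18: row=2, L[2]='v', prepend. Next row=LF[2]=9
  step 19: row=9, L[9]='u', prepend. Next row=LF[9]=4
  step 20: row=4, L[4]='v', prepend. Next row=LF[4]=10
  step 21: row=10, L[10]='v', prepend. Next row=LF[10]=11
  step 22: row=11, L[11]='u', prepend. Next row=LF[11]=5
Reversed output: uvvuvuuwuuwwvwvwuvwwu$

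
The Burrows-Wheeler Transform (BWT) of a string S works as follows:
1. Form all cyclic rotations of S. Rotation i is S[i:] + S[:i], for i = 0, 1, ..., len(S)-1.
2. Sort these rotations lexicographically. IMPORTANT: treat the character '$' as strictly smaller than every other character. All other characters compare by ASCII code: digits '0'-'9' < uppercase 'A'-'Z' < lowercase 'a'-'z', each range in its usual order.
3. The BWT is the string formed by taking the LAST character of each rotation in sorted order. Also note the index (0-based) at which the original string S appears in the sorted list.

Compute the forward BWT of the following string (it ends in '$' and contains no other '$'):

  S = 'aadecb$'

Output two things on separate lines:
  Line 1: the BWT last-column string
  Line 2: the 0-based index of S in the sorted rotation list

All 7 rotations (rotation i = S[i:]+S[:i]):
  rot[0] = aadecb$
  rot[1] = adecb$a
  rot[2] = decb$aa
  rot[3] = ecb$aad
  rot[4] = cb$aade
  rot[5] = b$aadec
  rot[6] = $aadecb
Sorted (with $ < everything):
  sorted[0] = $aadecb  (last char: 'b')
  sorted[1] = aadecb$  (last char: '$')
  sorted[2] = adecb$a  (last char: 'a')
  sorted[3] = b$aadec  (last char: 'c')
  sorted[4] = cb$aade  (last char: 'e')
  sorted[5] = decb$aa  (last char: 'a')
  sorted[6] = ecb$aad  (last char: 'd')
Last column: b$acead
Original string S is at sorted index 1

Answer: b$acead
1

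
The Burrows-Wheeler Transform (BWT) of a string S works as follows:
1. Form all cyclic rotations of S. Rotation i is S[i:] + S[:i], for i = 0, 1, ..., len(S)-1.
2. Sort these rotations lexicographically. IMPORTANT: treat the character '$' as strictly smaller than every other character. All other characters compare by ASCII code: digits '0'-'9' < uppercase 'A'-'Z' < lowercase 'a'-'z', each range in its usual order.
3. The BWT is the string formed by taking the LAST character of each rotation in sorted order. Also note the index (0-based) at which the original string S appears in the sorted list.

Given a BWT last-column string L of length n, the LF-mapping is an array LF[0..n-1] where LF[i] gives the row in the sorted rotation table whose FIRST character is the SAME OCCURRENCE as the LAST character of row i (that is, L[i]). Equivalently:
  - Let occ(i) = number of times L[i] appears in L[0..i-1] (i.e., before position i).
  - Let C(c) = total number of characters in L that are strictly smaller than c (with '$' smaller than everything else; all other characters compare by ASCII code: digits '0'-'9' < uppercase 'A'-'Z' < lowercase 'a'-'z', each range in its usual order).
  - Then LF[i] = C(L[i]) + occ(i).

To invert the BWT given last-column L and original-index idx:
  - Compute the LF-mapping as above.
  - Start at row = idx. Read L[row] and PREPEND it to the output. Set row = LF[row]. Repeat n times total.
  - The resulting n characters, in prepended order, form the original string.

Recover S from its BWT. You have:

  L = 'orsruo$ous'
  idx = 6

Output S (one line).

LF mapping: 1 4 6 5 8 2 0 3 9 7
Walk LF starting at row 6, prepending L[row]:
  step 1: row=6, L[6]='$', prepend. Next row=LF[6]=0
  step 2: row=0, L[0]='o', prepend. Next row=LF[0]=1
  step 3: row=1, L[1]='r', prepend. Next row=LF[1]=4
  step 4: row=4, L[4]='u', prepend. Next row=LF[4]=8
  step 5: row=8, L[8]='u', prepend. Next row=LF[8]=9
  step 6: row=9, L[9]='s', prepend. Next row=LF[9]=7
  step 7: row=7, L[7]='o', prepend. Next row=LF[7]=3
  step 8: row=3, L[3]='r', prepend. Next row=LF[3]=5
  step 9: row=5, L[5]='o', prepend. Next row=LF[5]=2
  step 10: row=2, L[2]='s', prepend. Next row=LF[2]=6
Reversed output: sorosuuro$

Answer: sorosuuro$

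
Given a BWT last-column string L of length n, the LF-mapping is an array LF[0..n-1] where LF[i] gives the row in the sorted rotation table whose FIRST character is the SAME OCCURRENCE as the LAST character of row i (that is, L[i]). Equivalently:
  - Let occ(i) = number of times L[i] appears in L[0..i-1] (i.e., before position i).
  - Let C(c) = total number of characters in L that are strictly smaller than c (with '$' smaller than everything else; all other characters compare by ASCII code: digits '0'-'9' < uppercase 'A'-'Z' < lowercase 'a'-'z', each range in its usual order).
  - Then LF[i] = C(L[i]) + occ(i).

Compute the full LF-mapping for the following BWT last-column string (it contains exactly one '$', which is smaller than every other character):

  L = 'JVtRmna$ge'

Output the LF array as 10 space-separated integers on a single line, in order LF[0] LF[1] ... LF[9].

Answer: 1 3 9 2 7 8 4 0 6 5

Derivation:
Char counts: '$':1, 'J':1, 'R':1, 'V':1, 'a':1, 'e':1, 'g':1, 'm':1, 'n':1, 't':1
C (first-col start): C('$')=0, C('J')=1, C('R')=2, C('V')=3, C('a')=4, C('e')=5, C('g')=6, C('m')=7, C('n')=8, C('t')=9
L[0]='J': occ=0, LF[0]=C('J')+0=1+0=1
L[1]='V': occ=0, LF[1]=C('V')+0=3+0=3
L[2]='t': occ=0, LF[2]=C('t')+0=9+0=9
L[3]='R': occ=0, LF[3]=C('R')+0=2+0=2
L[4]='m': occ=0, LF[4]=C('m')+0=7+0=7
L[5]='n': occ=0, LF[5]=C('n')+0=8+0=8
L[6]='a': occ=0, LF[6]=C('a')+0=4+0=4
L[7]='$': occ=0, LF[7]=C('$')+0=0+0=0
L[8]='g': occ=0, LF[8]=C('g')+0=6+0=6
L[9]='e': occ=0, LF[9]=C('e')+0=5+0=5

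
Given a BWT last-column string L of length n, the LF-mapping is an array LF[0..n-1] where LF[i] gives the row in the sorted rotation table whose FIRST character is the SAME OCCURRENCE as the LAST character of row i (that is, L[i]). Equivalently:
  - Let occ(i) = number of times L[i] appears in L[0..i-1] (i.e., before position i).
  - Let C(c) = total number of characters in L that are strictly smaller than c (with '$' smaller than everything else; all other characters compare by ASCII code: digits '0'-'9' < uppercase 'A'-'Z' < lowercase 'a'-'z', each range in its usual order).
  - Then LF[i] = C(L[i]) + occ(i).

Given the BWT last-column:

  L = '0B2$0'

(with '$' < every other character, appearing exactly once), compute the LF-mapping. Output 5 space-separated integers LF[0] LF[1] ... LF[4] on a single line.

Char counts: '$':1, '0':2, '2':1, 'B':1
C (first-col start): C('$')=0, C('0')=1, C('2')=3, C('B')=4
L[0]='0': occ=0, LF[0]=C('0')+0=1+0=1
L[1]='B': occ=0, LF[1]=C('B')+0=4+0=4
L[2]='2': occ=0, LF[2]=C('2')+0=3+0=3
L[3]='$': occ=0, LF[3]=C('$')+0=0+0=0
L[4]='0': occ=1, LF[4]=C('0')+1=1+1=2

Answer: 1 4 3 0 2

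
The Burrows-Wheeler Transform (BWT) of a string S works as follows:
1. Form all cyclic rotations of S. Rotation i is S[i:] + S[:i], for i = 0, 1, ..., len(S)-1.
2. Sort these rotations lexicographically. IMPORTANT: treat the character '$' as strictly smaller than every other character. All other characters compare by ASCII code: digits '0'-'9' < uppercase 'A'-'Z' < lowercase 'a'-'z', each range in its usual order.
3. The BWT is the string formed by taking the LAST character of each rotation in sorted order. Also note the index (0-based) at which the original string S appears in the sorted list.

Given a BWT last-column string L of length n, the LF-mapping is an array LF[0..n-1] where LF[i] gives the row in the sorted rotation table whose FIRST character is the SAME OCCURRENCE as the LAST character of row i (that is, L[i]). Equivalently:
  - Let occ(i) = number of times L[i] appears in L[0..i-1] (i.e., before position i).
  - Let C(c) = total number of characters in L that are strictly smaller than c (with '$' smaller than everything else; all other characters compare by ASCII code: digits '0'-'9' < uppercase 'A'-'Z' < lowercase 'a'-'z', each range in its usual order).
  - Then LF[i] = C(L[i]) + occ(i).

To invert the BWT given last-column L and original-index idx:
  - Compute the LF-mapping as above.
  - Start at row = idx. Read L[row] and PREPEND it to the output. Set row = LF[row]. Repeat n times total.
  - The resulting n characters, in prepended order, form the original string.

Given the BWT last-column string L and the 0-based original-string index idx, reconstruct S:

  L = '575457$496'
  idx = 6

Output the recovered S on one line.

LF mapping: 3 7 4 1 5 8 0 2 9 6
Walk LF starting at row 6, prepending L[row]:
  step 1: row=6, L[6]='$', prepend. Next row=LF[6]=0
  step 2: row=0, L[0]='5', prepend. Next row=LF[0]=3
  step 3: row=3, L[3]='4', prepend. Next row=LF[3]=1
  step 4: row=1, L[1]='7', prepend. Next row=LF[1]=7
  step 5: row=7, L[7]='4', prepend. Next row=LF[7]=2
  step 6: row=2, L[2]='5', prepend. Next row=LF[2]=4
  step 7: row=4, L[4]='5', prepend. Next row=LF[4]=5
  step 8: row=5, L[5]='7', prepend. Next row=LF[5]=8
  step 9: row=8, L[8]='9', prepend. Next row=LF[8]=9
  step 10: row=9, L[9]='6', prepend. Next row=LF[9]=6
Reversed output: 697554745$

Answer: 697554745$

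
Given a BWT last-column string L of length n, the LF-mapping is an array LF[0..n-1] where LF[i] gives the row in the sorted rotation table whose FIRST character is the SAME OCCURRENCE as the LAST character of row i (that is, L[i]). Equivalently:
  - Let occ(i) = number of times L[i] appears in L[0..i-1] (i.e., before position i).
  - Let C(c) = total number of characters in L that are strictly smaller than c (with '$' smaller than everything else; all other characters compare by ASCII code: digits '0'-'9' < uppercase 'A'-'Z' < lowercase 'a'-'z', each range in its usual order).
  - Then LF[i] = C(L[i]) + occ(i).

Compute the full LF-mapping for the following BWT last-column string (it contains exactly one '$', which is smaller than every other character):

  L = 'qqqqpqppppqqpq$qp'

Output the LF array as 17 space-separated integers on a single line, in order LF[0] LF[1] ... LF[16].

Answer: 8 9 10 11 1 12 2 3 4 5 13 14 6 15 0 16 7

Derivation:
Char counts: '$':1, 'p':7, 'q':9
C (first-col start): C('$')=0, C('p')=1, C('q')=8
L[0]='q': occ=0, LF[0]=C('q')+0=8+0=8
L[1]='q': occ=1, LF[1]=C('q')+1=8+1=9
L[2]='q': occ=2, LF[2]=C('q')+2=8+2=10
L[3]='q': occ=3, LF[3]=C('q')+3=8+3=11
L[4]='p': occ=0, LF[4]=C('p')+0=1+0=1
L[5]='q': occ=4, LF[5]=C('q')+4=8+4=12
L[6]='p': occ=1, LF[6]=C('p')+1=1+1=2
L[7]='p': occ=2, LF[7]=C('p')+2=1+2=3
L[8]='p': occ=3, LF[8]=C('p')+3=1+3=4
L[9]='p': occ=4, LF[9]=C('p')+4=1+4=5
L[10]='q': occ=5, LF[10]=C('q')+5=8+5=13
L[11]='q': occ=6, LF[11]=C('q')+6=8+6=14
L[12]='p': occ=5, LF[12]=C('p')+5=1+5=6
L[13]='q': occ=7, LF[13]=C('q')+7=8+7=15
L[14]='$': occ=0, LF[14]=C('$')+0=0+0=0
L[15]='q': occ=8, LF[15]=C('q')+8=8+8=16
L[16]='p': occ=6, LF[16]=C('p')+6=1+6=7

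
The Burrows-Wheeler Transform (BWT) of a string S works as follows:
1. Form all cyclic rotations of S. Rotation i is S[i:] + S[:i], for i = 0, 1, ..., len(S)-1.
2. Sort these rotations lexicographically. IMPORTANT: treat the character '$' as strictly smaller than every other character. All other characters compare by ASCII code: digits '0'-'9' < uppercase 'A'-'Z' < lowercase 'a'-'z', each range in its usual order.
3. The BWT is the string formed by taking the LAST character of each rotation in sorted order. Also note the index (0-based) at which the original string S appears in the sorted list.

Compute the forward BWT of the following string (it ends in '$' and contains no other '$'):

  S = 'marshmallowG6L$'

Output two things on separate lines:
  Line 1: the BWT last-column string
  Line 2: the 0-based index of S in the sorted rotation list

All 15 rotations (rotation i = S[i:]+S[:i]):
  rot[0] = marshmallowG6L$
  rot[1] = arshmallowG6L$m
  rot[2] = rshmallowG6L$ma
  rot[3] = shmallowG6L$mar
  rot[4] = hmallowG6L$mars
  rot[5] = mallowG6L$marsh
  rot[6] = allowG6L$marshm
  rot[7] = llowG6L$marshma
  rot[8] = lowG6L$marshmal
  rot[9] = owG6L$marshmall
  rot[10] = wG6L$marshmallo
  rot[11] = G6L$marshmallow
  rot[12] = 6L$marshmallowG
  rot[13] = L$marshmallowG6
  rot[14] = $marshmallowG6L
Sorted (with $ < everything):
  sorted[0] = $marshmallowG6L  (last char: 'L')
  sorted[1] = 6L$marshmallowG  (last char: 'G')
  sorted[2] = G6L$marshmallow  (last char: 'w')
  sorted[3] = L$marshmallowG6  (last char: '6')
  sorted[4] = allowG6L$marshm  (last char: 'm')
  sorted[5] = arshmallowG6L$m  (last char: 'm')
  sorted[6] = hmallowG6L$mars  (last char: 's')
  sorted[7] = llowG6L$marshma  (last char: 'a')
  sorted[8] = lowG6L$marshmal  (last char: 'l')
  sorted[9] = mallowG6L$marsh  (last char: 'h')
  sorted[10] = marshmallowG6L$  (last char: '$')
  sorted[11] = owG6L$marshmall  (last char: 'l')
  sorted[12] = rshmallowG6L$ma  (last char: 'a')
  sorted[13] = shmallowG6L$mar  (last char: 'r')
  sorted[14] = wG6L$marshmallo  (last char: 'o')
Last column: LGw6mmsalh$laro
Original string S is at sorted index 10

Answer: LGw6mmsalh$laro
10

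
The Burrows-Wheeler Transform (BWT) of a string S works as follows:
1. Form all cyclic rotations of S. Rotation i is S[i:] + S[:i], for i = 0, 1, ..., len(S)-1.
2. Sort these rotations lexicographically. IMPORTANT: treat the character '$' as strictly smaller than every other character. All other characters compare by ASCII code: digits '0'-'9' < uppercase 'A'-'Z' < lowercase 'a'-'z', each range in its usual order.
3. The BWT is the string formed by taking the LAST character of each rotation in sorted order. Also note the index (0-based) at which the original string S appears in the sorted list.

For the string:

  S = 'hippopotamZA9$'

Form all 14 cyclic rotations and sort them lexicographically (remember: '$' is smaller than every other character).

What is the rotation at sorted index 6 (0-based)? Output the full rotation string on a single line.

Answer: ippopotamZA9$h

Derivation:
All 14 rotations (rotation i = S[i:]+S[:i]):
  rot[0] = hippopotamZA9$
  rot[1] = ippopotamZA9$h
  rot[2] = ppopotamZA9$hi
  rot[3] = popotamZA9$hip
  rot[4] = opotamZA9$hipp
  rot[5] = potamZA9$hippo
  rot[6] = otamZA9$hippop
  rot[7] = tamZA9$hippopo
  rot[8] = amZA9$hippopot
  rot[9] = mZA9$hippopota
  rot[10] = ZA9$hippopotam
  rot[11] = A9$hippopotamZ
  rot[12] = 9$hippopotamZA
  rot[13] = $hippopotamZA9
Sorted (with $ < everything):
  sorted[0] = $hippopotamZA9
  sorted[1] = 9$hippopotamZA
  sorted[2] = A9$hippopotamZ
  sorted[3] = ZA9$hippopotam
  sorted[4] = amZA9$hippopot
  sorted[5] = hippopotamZA9$
  sorted[6] = ippopotamZA9$h
  sorted[7] = mZA9$hippopota
  sorted[8] = opotamZA9$hipp
  sorted[9] = otamZA9$hippop
  sorted[10] = popotamZA9$hip
  sorted[11] = potamZA9$hippo
  sorted[12] = ppopotamZA9$hi
  sorted[13] = tamZA9$hippopo
sorted[6] = ippopotamZA9$h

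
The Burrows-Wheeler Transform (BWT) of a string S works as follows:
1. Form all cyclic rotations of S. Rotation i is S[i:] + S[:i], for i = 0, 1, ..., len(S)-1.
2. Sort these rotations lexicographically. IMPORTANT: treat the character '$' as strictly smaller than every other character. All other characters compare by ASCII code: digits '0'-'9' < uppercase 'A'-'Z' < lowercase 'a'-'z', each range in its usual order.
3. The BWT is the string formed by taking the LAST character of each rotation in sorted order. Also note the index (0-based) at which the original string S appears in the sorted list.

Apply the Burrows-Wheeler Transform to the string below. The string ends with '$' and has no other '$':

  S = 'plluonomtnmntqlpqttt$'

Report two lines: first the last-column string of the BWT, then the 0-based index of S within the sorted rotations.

All 21 rotations (rotation i = S[i:]+S[:i]):
  rot[0] = plluonomtnmntqlpqttt$
  rot[1] = lluonomtnmntqlpqttt$p
  rot[2] = luonomtnmntqlpqttt$pl
  rot[3] = uonomtnmntqlpqttt$pll
  rot[4] = onomtnmntqlpqttt$pllu
  rot[5] = nomtnmntqlpqttt$plluo
  rot[6] = omtnmntqlpqttt$plluon
  rot[7] = mtnmntqlpqttt$plluono
  rot[8] = tnmntqlpqttt$plluonom
  rot[9] = nmntqlpqttt$plluonomt
  rot[10] = mntqlpqttt$plluonomtn
  rot[11] = ntqlpqttt$plluonomtnm
  rot[12] = tqlpqttt$plluonomtnmn
  rot[13] = qlpqttt$plluonomtnmnt
  rot[14] = lpqttt$plluonomtnmntq
  rot[15] = pqttt$plluonomtnmntql
  rot[16] = qttt$plluonomtnmntqlp
  rot[17] = ttt$plluonomtnmntqlpq
  rot[18] = tt$plluonomtnmntqlpqt
  rot[19] = t$plluonomtnmntqlpqtt
  rot[20] = $plluonomtnmntqlpqttt
Sorted (with $ < everything):
  sorted[0] = $plluonomtnmntqlpqttt  (last char: 't')
  sorted[1] = lluonomtnmntqlpqttt$p  (last char: 'p')
  sorted[2] = lpqttt$plluonomtnmntq  (last char: 'q')
  sorted[3] = luonomtnmntqlpqttt$pl  (last char: 'l')
  sorted[4] = mntqlpqttt$plluonomtn  (last char: 'n')
  sorted[5] = mtnmntqlpqttt$plluono  (last char: 'o')
  sorted[6] = nmntqlpqttt$plluonomt  (last char: 't')
  sorted[7] = nomtnmntqlpqttt$plluo  (last char: 'o')
  sorted[8] = ntqlpqttt$plluonomtnm  (last char: 'm')
  sorted[9] = omtnmntqlpqttt$plluon  (last char: 'n')
  sorted[10] = onomtnmntqlpqttt$pllu  (last char: 'u')
  sorted[11] = plluonomtnmntqlpqttt$  (last char: '$')
  sorted[12] = pqttt$plluonomtnmntql  (last char: 'l')
  sorted[13] = qlpqttt$plluonomtnmnt  (last char: 't')
  sorted[14] = qttt$plluonomtnmntqlp  (last char: 'p')
  sorted[15] = t$plluonomtnmntqlpqtt  (last char: 't')
  sorted[16] = tnmntqlpqttt$plluonom  (last char: 'm')
  sorted[17] = tqlpqttt$plluonomtnmn  (last char: 'n')
  sorted[18] = tt$plluonomtnmntqlpqt  (last char: 't')
  sorted[19] = ttt$plluonomtnmntqlpq  (last char: 'q')
  sorted[20] = uonomtnmntqlpqttt$pll  (last char: 'l')
Last column: tpqlnotomnu$ltptmntql
Original string S is at sorted index 11

Answer: tpqlnotomnu$ltptmntql
11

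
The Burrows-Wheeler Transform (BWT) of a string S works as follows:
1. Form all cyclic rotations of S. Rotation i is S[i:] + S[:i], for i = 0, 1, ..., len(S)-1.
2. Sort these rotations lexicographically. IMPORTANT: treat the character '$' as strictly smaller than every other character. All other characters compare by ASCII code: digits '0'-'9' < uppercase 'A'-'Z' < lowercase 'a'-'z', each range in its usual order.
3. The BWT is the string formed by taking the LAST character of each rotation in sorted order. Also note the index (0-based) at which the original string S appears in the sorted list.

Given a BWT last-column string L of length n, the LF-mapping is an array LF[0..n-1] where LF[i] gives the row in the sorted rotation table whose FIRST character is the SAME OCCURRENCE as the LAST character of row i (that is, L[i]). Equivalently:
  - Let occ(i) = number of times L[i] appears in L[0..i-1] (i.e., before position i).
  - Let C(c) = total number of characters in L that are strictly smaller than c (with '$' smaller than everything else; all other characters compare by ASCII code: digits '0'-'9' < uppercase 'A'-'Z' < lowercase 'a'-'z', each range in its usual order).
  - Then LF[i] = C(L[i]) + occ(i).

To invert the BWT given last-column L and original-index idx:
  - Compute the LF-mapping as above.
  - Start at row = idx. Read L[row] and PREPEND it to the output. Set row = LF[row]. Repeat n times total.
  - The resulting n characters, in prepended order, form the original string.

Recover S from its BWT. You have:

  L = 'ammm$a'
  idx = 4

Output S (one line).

LF mapping: 1 3 4 5 0 2
Walk LF starting at row 4, prepending L[row]:
  step 1: row=4, L[4]='$', prepend. Next row=LF[4]=0
  step 2: row=0, L[0]='a', prepend. Next row=LF[0]=1
  step 3: row=1, L[1]='m', prepend. Next row=LF[1]=3
  step 4: row=3, L[3]='m', prepend. Next row=LF[3]=5
  step 5: row=5, L[5]='a', prepend. Next row=LF[5]=2
  step 6: row=2, L[2]='m', prepend. Next row=LF[2]=4
Reversed output: mamma$

Answer: mamma$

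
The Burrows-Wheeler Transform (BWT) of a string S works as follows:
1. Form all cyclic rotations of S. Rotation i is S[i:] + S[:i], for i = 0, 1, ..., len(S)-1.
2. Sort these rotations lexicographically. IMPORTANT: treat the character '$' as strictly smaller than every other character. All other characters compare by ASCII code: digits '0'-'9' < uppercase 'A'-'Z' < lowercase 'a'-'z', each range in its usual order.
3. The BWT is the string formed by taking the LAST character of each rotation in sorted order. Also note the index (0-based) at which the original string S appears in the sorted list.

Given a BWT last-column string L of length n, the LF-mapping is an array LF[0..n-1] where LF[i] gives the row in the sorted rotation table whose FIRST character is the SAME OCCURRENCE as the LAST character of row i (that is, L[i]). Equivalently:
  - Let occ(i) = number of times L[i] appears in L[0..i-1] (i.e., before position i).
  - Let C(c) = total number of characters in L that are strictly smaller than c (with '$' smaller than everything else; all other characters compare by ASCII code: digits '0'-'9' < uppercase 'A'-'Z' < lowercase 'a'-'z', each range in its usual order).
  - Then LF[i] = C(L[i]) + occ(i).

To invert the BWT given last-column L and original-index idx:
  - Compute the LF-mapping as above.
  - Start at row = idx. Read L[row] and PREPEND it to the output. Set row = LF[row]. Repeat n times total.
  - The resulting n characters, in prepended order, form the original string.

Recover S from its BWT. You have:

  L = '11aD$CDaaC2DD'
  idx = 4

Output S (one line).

LF mapping: 1 2 10 6 0 4 7 11 12 5 3 8 9
Walk LF starting at row 4, prepending L[row]:
  step 1: row=4, L[4]='$', prepend. Next row=LF[4]=0
  step 2: row=0, L[0]='1', prepend. Next row=LF[0]=1
  step 3: row=1, L[1]='1', prepend. Next row=LF[1]=2
  step 4: row=2, L[2]='a', prepend. Next row=LF[2]=10
  step 5: row=10, L[10]='2', prepend. Next row=LF[10]=3
  step 6: row=3, L[3]='D', prepend. Next row=LF[3]=6
  step 7: row=6, L[6]='D', prepend. Next row=LF[6]=7
  step 8: row=7, L[7]='a', prepend. Next row=LF[7]=11
  step 9: row=11, L[11]='D', prepend. Next row=LF[11]=8
  step 10: row=8, L[8]='a', prepend. Next row=LF[8]=12
  step 11: row=12, L[12]='D', prepend. Next row=LF[12]=9
  step 12: row=9, L[9]='C', prepend. Next row=LF[9]=5
  step 13: row=5, L[5]='C', prepend. Next row=LF[5]=4
Reversed output: CCDaDaDD2a11$

Answer: CCDaDaDD2a11$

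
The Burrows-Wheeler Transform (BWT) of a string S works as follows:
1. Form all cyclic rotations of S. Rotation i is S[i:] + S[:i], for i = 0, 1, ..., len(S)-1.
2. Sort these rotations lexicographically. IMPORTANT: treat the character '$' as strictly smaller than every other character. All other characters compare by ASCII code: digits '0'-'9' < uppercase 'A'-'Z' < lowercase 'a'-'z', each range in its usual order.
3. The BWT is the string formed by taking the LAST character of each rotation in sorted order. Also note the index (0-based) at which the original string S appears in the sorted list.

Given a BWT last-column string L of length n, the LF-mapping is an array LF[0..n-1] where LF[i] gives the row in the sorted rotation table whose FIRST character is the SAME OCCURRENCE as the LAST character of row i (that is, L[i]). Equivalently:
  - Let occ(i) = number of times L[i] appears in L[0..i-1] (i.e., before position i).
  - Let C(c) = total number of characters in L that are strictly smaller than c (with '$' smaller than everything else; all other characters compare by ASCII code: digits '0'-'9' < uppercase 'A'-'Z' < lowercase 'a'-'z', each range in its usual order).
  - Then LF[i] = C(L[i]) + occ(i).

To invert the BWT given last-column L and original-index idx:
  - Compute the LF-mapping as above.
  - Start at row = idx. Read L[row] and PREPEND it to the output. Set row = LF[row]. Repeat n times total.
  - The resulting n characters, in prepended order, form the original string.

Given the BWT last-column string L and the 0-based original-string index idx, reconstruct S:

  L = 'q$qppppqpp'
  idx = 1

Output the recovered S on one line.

LF mapping: 7 0 8 1 2 3 4 9 5 6
Walk LF starting at row 1, prepending L[row]:
  step 1: row=1, L[1]='$', prepend. Next row=LF[1]=0
  step 2: row=0, L[0]='q', prepend. Next row=LF[0]=7
  step 3: row=7, L[7]='q', prepend. Next row=LF[7]=9
  step 4: row=9, L[9]='p', prepend. Next row=LF[9]=6
  step 5: row=6, L[6]='p', prepend. Next row=LF[6]=4
  step 6: row=4, L[4]='p', prepend. Next row=LF[4]=2
  step 7: row=2, L[2]='q', prepend. Next row=LF[2]=8
  step 8: row=8, L[8]='p', prepend. Next row=LF[8]=5
  step 9: row=5, L[5]='p', prepend. Next row=LF[5]=3
  step 10: row=3, L[3]='p', prepend. Next row=LF[3]=1
Reversed output: pppqpppqq$

Answer: pppqpppqq$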